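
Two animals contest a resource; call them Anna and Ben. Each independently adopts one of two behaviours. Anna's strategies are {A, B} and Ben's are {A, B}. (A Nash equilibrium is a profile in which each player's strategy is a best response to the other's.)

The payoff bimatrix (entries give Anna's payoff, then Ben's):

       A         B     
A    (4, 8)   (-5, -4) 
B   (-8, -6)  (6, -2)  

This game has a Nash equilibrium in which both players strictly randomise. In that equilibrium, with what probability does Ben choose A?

11/23

Let c be the probability that Ben plays A. In a completely mixed equilibrium, Anna must be indifferent between A and B.
Anna's expected payoff from A is 4c − 5(1−c); from B it is −8c + 6(1−c).
Setting these equal: 9c − 5 = −14c + 6, so c = 11/23.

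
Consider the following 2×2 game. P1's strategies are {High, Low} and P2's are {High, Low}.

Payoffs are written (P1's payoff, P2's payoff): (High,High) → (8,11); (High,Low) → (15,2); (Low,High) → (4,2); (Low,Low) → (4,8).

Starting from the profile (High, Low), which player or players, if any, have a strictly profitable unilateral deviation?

P1 at (High, Low) earns 15; deviating to Low yields 4 — not better.
P2 earns 2; deviating to High yields 11 — a strict improvement.
Only P2 has a strictly profitable deviation.

P2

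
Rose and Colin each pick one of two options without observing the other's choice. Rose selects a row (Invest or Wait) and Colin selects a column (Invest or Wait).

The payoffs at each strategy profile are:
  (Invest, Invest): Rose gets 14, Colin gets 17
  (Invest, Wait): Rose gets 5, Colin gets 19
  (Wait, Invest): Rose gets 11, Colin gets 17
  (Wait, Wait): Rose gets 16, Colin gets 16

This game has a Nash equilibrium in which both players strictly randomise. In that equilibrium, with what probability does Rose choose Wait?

2/3

Let r be the probability that Rose plays Invest. In a completely mixed equilibrium, Colin must be indifferent between Invest and Wait.
Colin's expected payoff from Invest is 17r + 17(1−r); from Wait it is 19r + 16(1−r).
Setting these equal: 17 = 3r + 16, so r = 1/3.
Therefore Rose plays Wait with probability 1 − 1/3 = 2/3.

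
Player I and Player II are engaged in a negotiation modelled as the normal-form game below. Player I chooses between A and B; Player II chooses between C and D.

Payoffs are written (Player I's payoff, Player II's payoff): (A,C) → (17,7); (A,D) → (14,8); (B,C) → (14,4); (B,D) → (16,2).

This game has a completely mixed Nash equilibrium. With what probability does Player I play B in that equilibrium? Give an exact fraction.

Let p be the probability that Player I plays A. In a completely mixed equilibrium, Player II must be indifferent between C and D.
Player II's expected payoff from C is 7p + 4(1−p); from D it is 8p + 2(1−p).
Setting these equal: 3p + 4 = 6p + 2, so p = 2/3.
Therefore Player I plays B with probability 1 − 2/3 = 1/3.

1/3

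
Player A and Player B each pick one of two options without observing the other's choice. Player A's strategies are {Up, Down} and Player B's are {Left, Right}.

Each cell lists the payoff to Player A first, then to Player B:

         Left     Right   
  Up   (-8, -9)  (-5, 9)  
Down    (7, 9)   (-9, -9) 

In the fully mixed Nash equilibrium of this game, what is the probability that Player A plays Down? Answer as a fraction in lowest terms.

Let x be the probability that Player A plays Up. In a completely mixed equilibrium, Player B must be indifferent between Left and Right.
Player B's expected payoff from Left is −9x + 9(1−x); from Right it is 9x − 9(1−x).
Setting these equal: −18x + 9 = 18x − 9, so x = 1/2.
Therefore Player A plays Down with probability 1 − 1/2 = 1/2.

1/2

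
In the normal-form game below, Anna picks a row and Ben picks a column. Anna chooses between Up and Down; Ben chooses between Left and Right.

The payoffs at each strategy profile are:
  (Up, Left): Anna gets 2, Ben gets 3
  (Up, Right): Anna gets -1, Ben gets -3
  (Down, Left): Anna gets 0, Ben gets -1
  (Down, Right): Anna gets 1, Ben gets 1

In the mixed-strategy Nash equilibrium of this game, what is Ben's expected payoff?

First find x, the probability Anna plays Up, from Ben's indifference between Left and Right: 3x − (1−x) = −3x + (1−x), giving x = 1/4.
Since Ben is indifferent in equilibrium, Ben's expected payoff equals the payoff from either column against (1/4, 3/4). Using Left: 3(1/4) − (3/4) = 0.

0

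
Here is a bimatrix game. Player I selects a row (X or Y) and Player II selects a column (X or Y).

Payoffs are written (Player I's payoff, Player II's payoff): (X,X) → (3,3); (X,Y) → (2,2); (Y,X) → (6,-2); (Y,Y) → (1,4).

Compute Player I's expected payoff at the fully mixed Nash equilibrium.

First find q, the probability Player II plays X, from Player I's indifference between X and Y: 3q + 2(1−q) = 6q + (1−q), giving q = 1/4.
Since Player I is indifferent in equilibrium, Player I's expected payoff equals the payoff from either row against (1/4, 3/4). Using X: 3(1/4) + 2(3/4) = 9/4.

9/4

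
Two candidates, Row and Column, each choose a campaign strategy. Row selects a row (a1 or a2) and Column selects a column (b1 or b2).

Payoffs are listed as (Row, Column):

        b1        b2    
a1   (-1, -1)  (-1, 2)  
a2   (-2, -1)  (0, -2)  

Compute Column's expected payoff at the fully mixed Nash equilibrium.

-1

First find x, the probability Row plays a1, from Column's indifference between b1 and b2: −x − (1−x) = 2x − 2(1−x), giving x = 1/4.
Since Column is indifferent in equilibrium, Column's expected payoff equals the payoff from either column against (1/4, 3/4). Using b1: −(1/4) − (3/4) = -1.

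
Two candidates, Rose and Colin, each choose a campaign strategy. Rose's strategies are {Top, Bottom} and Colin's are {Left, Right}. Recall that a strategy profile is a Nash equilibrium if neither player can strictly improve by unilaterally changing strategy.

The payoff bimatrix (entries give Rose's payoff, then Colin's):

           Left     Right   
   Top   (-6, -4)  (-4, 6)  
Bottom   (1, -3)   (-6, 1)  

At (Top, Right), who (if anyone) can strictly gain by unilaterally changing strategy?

Neither

Rose at (Top, Right) earns -4; deviating to Bottom yields -6 — not better.
Colin earns 6; deviating to Left yields -4 — not better.
Neither player can strictly improve; the profile is a Nash equilibrium.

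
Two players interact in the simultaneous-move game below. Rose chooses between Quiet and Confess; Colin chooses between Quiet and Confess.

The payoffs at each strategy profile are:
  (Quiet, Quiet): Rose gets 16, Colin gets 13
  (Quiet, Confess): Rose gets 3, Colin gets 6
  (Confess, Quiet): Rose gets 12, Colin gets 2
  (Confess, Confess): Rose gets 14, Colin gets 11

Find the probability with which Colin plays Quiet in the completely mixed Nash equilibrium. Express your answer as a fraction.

Let c be the probability that Colin plays Quiet. In a completely mixed equilibrium, Rose must be indifferent between Quiet and Confess.
Rose's expected payoff from Quiet is 16c + 3(1−c); from Confess it is 12c + 14(1−c).
Setting these equal: 13c + 3 = −2c + 14, so c = 11/15.

11/15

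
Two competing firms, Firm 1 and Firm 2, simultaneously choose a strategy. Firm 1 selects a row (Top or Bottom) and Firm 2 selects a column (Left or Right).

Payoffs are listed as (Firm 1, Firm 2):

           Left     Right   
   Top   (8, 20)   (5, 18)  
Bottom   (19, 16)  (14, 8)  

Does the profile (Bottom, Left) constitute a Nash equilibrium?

Yes

At (Bottom, Left), Firm 1 earns 19; switching to Top would give 8, so Firm 1 has no profitable deviation.
Firm 2 earns 16; switching to Right would give 8, so Firm 2 has no profitable deviation.
Neither player can gain by a unilateral deviation, so this profile is a Nash equilibrium.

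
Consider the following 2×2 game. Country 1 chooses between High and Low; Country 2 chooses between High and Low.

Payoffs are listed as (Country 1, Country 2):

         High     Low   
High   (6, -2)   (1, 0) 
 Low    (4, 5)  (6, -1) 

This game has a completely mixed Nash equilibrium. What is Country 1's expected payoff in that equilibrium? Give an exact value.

First find q, the probability Country 2 plays High, from Country 1's indifference between High and Low: 6q + (1−q) = 4q + 6(1−q), giving q = 5/7.
Since Country 1 is indifferent in equilibrium, Country 1's expected payoff equals the payoff from either row against (5/7, 2/7). Using High: 6(5/7) + (2/7) = 32/7.

32/7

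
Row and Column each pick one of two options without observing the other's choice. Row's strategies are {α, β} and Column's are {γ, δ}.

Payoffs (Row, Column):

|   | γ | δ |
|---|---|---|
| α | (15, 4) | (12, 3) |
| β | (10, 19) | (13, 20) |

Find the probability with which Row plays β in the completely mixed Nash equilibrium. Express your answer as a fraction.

1/2

Let x be the probability that Row plays α. In a completely mixed equilibrium, Column must be indifferent between γ and δ.
Column's expected payoff from γ is 4x + 19(1−x); from δ it is 3x + 20(1−x).
Setting these equal: −15x + 19 = −17x + 20, so x = 1/2.
Therefore Row plays β with probability 1 − 1/2 = 1/2.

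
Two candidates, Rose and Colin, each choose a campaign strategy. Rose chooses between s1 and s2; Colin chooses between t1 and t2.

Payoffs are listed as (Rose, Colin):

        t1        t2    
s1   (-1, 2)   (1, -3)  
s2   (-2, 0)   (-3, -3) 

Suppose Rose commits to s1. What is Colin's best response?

Against s1, Colin earns 2 from t1 and -3 from t2.
So t1 is the best response.

t1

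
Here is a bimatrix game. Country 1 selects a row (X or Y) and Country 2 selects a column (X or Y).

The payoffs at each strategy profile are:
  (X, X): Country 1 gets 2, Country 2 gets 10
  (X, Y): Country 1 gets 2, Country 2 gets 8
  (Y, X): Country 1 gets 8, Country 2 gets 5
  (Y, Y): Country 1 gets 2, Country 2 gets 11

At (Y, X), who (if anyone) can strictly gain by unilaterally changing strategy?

Country 1 at (Y, X) earns 8; deviating to X yields 2 — not better.
Country 2 earns 5; deviating to Y yields 11 — a strict improvement.
Only Country 2 has a strictly profitable deviation.

Country 2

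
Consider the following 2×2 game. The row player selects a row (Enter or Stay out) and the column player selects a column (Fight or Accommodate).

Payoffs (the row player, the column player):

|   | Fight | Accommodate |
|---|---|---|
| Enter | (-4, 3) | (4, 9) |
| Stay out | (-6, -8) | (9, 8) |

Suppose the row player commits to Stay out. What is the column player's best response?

Against Stay out, the column player earns -8 from Fight and 8 from Accommodate.
So Accommodate is the best response.

Accommodate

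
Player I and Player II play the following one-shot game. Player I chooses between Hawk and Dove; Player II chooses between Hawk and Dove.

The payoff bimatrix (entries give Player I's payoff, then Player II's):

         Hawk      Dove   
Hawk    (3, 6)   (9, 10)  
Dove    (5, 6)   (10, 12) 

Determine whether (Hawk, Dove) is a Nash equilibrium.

No

At (Hawk, Dove), Player I earns 9; switching to Dove would give 10, so Player I would deviate.
Player II earns 10; switching to Hawk would give 6, so Player II has no profitable deviation.
Since at least one player can profitably deviate, this is not a Nash equilibrium.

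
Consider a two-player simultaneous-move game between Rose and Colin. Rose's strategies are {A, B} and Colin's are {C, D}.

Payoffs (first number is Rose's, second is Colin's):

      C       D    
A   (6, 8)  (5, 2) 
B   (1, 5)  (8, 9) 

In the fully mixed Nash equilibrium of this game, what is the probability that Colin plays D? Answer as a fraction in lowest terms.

Let q be the probability that Colin plays C. In a completely mixed equilibrium, Rose must be indifferent between A and B.
Rose's expected payoff from A is 6q + 5(1−q); from B it is q + 8(1−q).
Setting these equal: q + 5 = −7q + 8, so q = 3/8.
Therefore Colin plays D with probability 1 − 3/8 = 5/8.

5/8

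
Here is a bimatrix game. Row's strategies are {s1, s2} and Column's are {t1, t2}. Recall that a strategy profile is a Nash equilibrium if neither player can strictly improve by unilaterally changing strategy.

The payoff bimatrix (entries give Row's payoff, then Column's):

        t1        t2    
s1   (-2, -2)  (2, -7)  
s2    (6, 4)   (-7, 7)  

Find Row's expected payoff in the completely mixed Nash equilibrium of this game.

First find y, the probability Column plays t1, from Row's indifference between s1 and s2: −2y + 2(1−y) = 6y − 7(1−y), giving y = 9/17.
Since Row is indifferent in equilibrium, Row's expected payoff equals the payoff from either row against (9/17, 8/17). Using s1: −2(9/17) + 2(8/17) = -2/17.

-2/17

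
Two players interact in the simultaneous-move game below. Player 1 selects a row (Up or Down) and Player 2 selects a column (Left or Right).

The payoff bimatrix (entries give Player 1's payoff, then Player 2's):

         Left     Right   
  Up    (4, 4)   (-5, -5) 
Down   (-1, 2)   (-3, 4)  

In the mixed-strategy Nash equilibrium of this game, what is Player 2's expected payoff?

26/11

First find x, the probability Player 1 plays Up, from Player 2's indifference between Left and Right: 4x + 2(1−x) = −5x + 4(1−x), giving x = 2/11.
Since Player 2 is indifferent in equilibrium, Player 2's expected payoff equals the payoff from either column against (2/11, 9/11). Using Left: 4(2/11) + 2(9/11) = 26/11.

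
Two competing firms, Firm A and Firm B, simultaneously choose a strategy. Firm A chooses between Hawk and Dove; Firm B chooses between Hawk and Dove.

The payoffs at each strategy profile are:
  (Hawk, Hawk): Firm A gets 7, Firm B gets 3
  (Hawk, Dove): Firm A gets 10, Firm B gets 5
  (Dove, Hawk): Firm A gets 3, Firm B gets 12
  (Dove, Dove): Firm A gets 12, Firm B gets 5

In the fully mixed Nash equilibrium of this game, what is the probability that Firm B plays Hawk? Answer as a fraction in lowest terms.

Let q be the probability that Firm B plays Hawk. In a completely mixed equilibrium, Firm A must be indifferent between Hawk and Dove.
Firm A's expected payoff from Hawk is 7q + 10(1−q); from Dove it is 3q + 12(1−q).
Setting these equal: −3q + 10 = −9q + 12, so q = 1/3.

1/3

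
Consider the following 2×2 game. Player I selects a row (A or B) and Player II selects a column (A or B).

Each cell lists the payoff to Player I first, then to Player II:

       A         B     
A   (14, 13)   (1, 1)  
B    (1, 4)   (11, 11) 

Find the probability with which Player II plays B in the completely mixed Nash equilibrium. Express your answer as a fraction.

13/23

Let y be the probability that Player II plays A. In a completely mixed equilibrium, Player I must be indifferent between A and B.
Player I's expected payoff from A is 14y + (1−y); from B it is y + 11(1−y).
Setting these equal: 13y + 1 = −10y + 11, so y = 10/23.
Therefore Player II plays B with probability 1 − 10/23 = 13/23.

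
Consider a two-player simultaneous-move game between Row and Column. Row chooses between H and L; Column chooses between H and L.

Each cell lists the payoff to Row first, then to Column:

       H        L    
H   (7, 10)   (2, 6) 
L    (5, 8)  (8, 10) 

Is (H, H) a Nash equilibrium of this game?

Yes

At (H, H), Row earns 7; switching to L would give 5, so Row has no profitable deviation.
Column earns 10; switching to L would give 6, so Column has no profitable deviation.
Neither player can gain by a unilateral deviation, so this profile is a Nash equilibrium.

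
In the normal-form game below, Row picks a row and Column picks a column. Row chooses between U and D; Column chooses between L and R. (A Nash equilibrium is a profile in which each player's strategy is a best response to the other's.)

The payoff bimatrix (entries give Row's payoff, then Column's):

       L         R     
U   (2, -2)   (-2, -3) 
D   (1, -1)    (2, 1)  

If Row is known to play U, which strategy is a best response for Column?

L

Against U, Column earns -2 from L and -3 from R.
So L is the best response.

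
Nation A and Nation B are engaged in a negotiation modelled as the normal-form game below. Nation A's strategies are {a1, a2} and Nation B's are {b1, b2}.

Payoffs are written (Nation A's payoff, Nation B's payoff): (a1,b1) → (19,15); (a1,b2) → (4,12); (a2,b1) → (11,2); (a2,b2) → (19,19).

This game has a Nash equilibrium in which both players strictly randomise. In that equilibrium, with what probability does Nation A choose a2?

Let x be the probability that Nation A plays a1. In a completely mixed equilibrium, Nation B must be indifferent between b1 and b2.
Nation B's expected payoff from b1 is 15x + 2(1−x); from b2 it is 12x + 19(1−x).
Setting these equal: 13x + 2 = −7x + 19, so x = 17/20.
Therefore Nation A plays a2 with probability 1 − 17/20 = 3/20.

3/20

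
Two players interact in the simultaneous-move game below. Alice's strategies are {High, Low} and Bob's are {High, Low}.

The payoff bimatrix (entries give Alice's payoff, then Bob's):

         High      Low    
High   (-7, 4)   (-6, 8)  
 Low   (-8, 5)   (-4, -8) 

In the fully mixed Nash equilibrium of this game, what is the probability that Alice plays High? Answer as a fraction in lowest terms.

Let p be the probability that Alice plays High. In a completely mixed equilibrium, Bob must be indifferent between High and Low.
Bob's expected payoff from High is 4p + 5(1−p); from Low it is 8p − 8(1−p).
Setting these equal: −p + 5 = 16p − 8, so p = 13/17.

13/17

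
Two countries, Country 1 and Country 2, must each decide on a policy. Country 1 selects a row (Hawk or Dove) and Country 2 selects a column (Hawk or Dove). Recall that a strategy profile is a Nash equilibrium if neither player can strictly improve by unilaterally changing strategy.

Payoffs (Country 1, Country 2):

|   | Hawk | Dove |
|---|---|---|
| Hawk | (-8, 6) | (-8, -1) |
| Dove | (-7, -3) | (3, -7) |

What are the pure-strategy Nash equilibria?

(Dove, Hawk)

(Hawk, Hawk): Country 1 prefers Dove (-7 > -8) — not an equilibrium.
(Hawk, Dove): Country 1 prefers Dove (3 > -8); Country 2 prefers Hawk (6 > -1) — not an equilibrium.
(Dove, Hawk): Country 1 gets -7 ≥ -8 from Hawk, and Country 2 gets -3 ≥ -7 from Dove — Nash equilibrium.
(Dove, Dove): Country 2 prefers Hawk (-3 > -7) — not an equilibrium.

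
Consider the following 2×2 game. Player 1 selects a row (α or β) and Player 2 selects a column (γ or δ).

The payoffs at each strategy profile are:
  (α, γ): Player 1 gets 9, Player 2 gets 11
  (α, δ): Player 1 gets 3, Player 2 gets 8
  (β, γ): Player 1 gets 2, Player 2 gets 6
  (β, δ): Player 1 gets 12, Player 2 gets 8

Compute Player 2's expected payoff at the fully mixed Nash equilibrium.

8

First find p, the probability Player 1 plays α, from Player 2's indifference between γ and δ: 11p + 6(1−p) = 8p + 8(1−p), giving p = 2/5.
Since Player 2 is indifferent in equilibrium, Player 2's expected payoff equals the payoff from either column against (2/5, 3/5). Using γ: 11(2/5) + 6(3/5) = 8.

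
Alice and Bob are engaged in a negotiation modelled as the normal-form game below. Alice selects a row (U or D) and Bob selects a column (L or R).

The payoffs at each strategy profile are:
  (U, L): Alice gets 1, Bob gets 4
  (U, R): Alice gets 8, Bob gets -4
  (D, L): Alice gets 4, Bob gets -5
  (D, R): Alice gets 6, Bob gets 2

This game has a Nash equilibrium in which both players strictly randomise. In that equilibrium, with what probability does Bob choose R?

3/5

Let y be the probability that Bob plays L. In a completely mixed equilibrium, Alice must be indifferent between U and D.
Alice's expected payoff from U is y + 8(1−y); from D it is 4y + 6(1−y).
Setting these equal: −7y + 8 = −2y + 6, so y = 2/5.
Therefore Bob plays R with probability 1 − 2/5 = 3/5.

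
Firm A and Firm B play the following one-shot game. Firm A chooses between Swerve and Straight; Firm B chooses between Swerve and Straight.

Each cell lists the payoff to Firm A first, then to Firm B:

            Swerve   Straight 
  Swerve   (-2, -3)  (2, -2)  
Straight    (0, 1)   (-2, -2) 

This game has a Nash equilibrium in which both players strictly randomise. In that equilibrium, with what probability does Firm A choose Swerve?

3/4

Let x be the probability that Firm A plays Swerve. In a completely mixed equilibrium, Firm B must be indifferent between Swerve and Straight.
Firm B's expected payoff from Swerve is −3x + (1−x); from Straight it is −2x − 2(1−x).
Setting these equal: −4x + 1 = -2, so x = 3/4.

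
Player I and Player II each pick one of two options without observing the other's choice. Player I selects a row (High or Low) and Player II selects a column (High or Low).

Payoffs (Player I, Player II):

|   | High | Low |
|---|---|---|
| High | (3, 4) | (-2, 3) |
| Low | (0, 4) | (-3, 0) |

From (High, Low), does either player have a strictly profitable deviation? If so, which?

Player II

Player I at (High, Low) earns -2; deviating to Low yields -3 — not better.
Player II earns 3; deviating to High yields 4 — a strict improvement.
Only Player II has a strictly profitable deviation.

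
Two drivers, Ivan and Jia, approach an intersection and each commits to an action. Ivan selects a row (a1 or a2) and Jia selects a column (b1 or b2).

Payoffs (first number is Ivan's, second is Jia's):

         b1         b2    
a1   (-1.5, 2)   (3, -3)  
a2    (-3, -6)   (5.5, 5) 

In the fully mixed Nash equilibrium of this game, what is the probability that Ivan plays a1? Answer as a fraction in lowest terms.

Let r be the probability that Ivan plays a1. In a completely mixed equilibrium, Jia must be indifferent between b1 and b2.
Jia's expected payoff from b1 is 2r − 6(1−r); from b2 it is −3r + 5(1−r).
Setting these equal: 8r − 6 = −8r + 5, so r = 11/16.

11/16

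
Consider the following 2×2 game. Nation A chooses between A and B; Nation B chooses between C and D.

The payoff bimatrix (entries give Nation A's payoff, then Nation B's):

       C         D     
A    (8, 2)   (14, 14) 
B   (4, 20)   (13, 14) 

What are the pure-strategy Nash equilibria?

(A, C): Nation B prefers D (14 > 2) — not an equilibrium.
(A, D): Nation A gets 14 ≥ 13 from B, and Nation B gets 14 ≥ 2 from C — Nash equilibrium.
(B, C): Nation A prefers A (8 > 4) — not an equilibrium.
(B, D): Nation A prefers A (14 > 13); Nation B prefers C (20 > 14) — not an equilibrium.

(A, D)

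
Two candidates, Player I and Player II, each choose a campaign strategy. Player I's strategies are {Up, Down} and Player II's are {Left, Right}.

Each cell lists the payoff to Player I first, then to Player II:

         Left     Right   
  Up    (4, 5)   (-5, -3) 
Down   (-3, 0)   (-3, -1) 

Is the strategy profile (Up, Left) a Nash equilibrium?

Yes

At (Up, Left), Player I earns 4; switching to Down would give -3, so Player I has no profitable deviation.
Player II earns 5; switching to Right would give -3, so Player II has no profitable deviation.
Neither player can gain by a unilateral deviation, so this profile is a Nash equilibrium.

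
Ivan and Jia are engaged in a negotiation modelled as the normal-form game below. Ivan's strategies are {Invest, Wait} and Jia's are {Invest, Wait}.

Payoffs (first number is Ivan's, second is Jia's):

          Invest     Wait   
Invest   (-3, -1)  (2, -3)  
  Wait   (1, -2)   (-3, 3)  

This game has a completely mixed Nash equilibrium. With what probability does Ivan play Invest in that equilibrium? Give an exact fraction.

Let r be the probability that Ivan plays Invest. In a completely mixed equilibrium, Jia must be indifferent between Invest and Wait.
Jia's expected payoff from Invest is −r − 2(1−r); from Wait it is −3r + 3(1−r).
Setting these equal: r − 2 = −6r + 3, so r = 5/7.

5/7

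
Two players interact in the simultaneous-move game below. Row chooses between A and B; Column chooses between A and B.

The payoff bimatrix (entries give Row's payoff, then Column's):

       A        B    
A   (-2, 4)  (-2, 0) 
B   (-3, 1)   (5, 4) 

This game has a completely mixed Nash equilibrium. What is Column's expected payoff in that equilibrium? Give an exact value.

16/7

First find p, the probability Row plays A, from Column's indifference between A and B: 4p + (1−p) = 4(1−p), giving p = 3/7.
Since Column is indifferent in equilibrium, Column's expected payoff equals the payoff from either column against (3/7, 4/7). Using A: 4(3/7) + (4/7) = 16/7.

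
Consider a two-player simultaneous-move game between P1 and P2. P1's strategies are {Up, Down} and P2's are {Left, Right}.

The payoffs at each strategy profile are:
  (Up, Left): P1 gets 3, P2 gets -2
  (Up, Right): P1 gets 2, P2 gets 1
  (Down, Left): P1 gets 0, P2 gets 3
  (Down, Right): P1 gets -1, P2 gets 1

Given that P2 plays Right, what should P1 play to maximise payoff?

Up

Against Right, P1 earns 2 from Up and -1 from Down.
So Up is the best response.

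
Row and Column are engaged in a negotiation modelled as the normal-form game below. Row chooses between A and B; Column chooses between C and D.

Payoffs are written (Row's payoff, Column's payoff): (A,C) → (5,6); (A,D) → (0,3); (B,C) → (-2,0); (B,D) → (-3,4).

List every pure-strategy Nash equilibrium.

(A, C)

(A, C): Row gets 5 ≥ -2 from B, and Column gets 6 ≥ 3 from D — Nash equilibrium.
(A, D): Column prefers C (6 > 3) — not an equilibrium.
(B, C): Row prefers A (5 > -2); Column prefers D (4 > 0) — not an equilibrium.
(B, D): Row prefers A (0 > -3) — not an equilibrium.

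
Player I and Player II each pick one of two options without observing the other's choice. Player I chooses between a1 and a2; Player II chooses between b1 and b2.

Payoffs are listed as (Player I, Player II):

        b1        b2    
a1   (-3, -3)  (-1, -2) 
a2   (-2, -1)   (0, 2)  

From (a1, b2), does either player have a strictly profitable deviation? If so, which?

Player I

Player I at (a1, b2) earns -1; deviating to a2 yields 0 — a strict improvement.
Player II earns -2; deviating to b1 yields -3 — not better.
Only Player I has a strictly profitable deviation.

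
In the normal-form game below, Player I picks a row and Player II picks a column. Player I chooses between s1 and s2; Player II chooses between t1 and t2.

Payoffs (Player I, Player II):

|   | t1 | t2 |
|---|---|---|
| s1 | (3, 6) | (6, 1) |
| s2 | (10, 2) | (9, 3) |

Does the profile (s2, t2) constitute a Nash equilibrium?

Yes

At (s2, t2), Player I earns 9; switching to s1 would give 6, so Player I has no profitable deviation.
Player II earns 3; switching to t1 would give 2, so Player II has no profitable deviation.
Neither player can gain by a unilateral deviation, so this profile is a Nash equilibrium.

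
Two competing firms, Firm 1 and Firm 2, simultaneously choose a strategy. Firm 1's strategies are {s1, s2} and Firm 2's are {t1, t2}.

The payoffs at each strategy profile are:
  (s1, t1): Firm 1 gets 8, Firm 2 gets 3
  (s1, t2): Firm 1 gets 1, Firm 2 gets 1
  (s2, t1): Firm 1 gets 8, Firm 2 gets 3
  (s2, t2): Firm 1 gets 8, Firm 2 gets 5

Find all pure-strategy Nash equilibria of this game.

(s1, t1) and (s2, t2)

(s1, t1): Firm 1 gets 8 ≥ 8 from s2, and Firm 2 gets 3 ≥ 1 from t2 — Nash equilibrium.
(s1, t2): Firm 1 prefers s2 (8 > 1); Firm 2 prefers t1 (3 > 1) — not an equilibrium.
(s2, t1): Firm 2 prefers t2 (5 > 3) — not an equilibrium.
(s2, t2): Firm 1 gets 8 ≥ 1 from s1, and Firm 2 gets 5 ≥ 3 from t1 — Nash equilibrium.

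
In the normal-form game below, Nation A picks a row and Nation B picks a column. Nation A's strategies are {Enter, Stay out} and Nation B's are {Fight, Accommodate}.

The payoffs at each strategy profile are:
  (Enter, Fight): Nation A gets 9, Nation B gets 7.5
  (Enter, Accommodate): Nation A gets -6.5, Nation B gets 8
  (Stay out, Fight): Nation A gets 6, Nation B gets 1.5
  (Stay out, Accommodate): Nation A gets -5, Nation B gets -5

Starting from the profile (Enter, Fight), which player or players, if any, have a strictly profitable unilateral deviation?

Nation B

Nation A at (Enter, Fight) earns 9; deviating to Stay out yields 6 — not better.
Nation B earns 7.5; deviating to Accommodate yields 8 — a strict improvement.
Only Nation B has a strictly profitable deviation.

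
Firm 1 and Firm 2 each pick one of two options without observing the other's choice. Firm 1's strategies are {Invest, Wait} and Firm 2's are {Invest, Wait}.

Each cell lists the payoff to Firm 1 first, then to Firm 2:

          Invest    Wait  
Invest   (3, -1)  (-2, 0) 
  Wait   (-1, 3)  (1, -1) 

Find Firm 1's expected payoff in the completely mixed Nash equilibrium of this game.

1/7

First find y, the probability Firm 2 plays Invest, from Firm 1's indifference between Invest and Wait: 3y − 2(1−y) = −y + (1−y), giving y = 3/7.
Since Firm 1 is indifferent in equilibrium, Firm 1's expected payoff equals the payoff from either row against (3/7, 4/7). Using Invest: 3(3/7) − 2(4/7) = 1/7.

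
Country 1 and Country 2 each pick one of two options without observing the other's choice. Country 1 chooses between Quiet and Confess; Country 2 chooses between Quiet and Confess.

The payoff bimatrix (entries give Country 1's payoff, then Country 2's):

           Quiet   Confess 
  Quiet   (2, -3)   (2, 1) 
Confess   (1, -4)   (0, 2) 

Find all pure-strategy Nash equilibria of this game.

(Quiet, Quiet): Country 2 prefers Confess (1 > -3) — not an equilibrium.
(Quiet, Confess): Country 1 gets 2 ≥ 0 from Confess, and Country 2 gets 1 ≥ -3 from Quiet — Nash equilibrium.
(Confess, Quiet): Country 1 prefers Quiet (2 > 1); Country 2 prefers Confess (2 > -4) — not an equilibrium.
(Confess, Confess): Country 1 prefers Quiet (2 > 0) — not an equilibrium.

(Quiet, Confess)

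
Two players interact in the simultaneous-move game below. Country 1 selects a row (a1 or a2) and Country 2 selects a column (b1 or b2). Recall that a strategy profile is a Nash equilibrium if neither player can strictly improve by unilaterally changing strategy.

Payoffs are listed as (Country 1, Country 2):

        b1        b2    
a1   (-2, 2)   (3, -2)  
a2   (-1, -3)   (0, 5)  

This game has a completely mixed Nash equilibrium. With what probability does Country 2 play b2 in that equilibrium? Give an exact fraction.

1/4

Let q be the probability that Country 2 plays b1. In a completely mixed equilibrium, Country 1 must be indifferent between a1 and a2.
Country 1's expected payoff from a1 is −2q + 3(1−q); from a2 it is −q.
Setting these equal: −5q + 3 = −q, so q = 3/4.
Therefore Country 2 plays b2 with probability 1 − 3/4 = 1/4.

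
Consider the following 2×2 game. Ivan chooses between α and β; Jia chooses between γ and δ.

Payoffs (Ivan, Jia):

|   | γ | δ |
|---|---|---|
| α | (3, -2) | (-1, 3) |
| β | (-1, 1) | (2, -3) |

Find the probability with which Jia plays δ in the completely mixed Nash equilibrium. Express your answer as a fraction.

Let q be the probability that Jia plays γ. In a completely mixed equilibrium, Ivan must be indifferent between α and β.
Ivan's expected payoff from α is 3q − (1−q); from β it is −q + 2(1−q).
Setting these equal: 4q − 1 = −3q + 2, so q = 3/7.
Therefore Jia plays δ with probability 1 − 3/7 = 4/7.

4/7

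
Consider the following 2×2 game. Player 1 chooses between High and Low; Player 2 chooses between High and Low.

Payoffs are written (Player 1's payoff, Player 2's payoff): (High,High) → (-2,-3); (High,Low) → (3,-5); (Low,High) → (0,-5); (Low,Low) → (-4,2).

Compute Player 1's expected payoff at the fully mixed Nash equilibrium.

-8/9

First find q, the probability Player 2 plays High, from Player 1's indifference between High and Low: −2q + 3(1−q) = −4(1−q), giving q = 7/9.
Since Player 1 is indifferent in equilibrium, Player 1's expected payoff equals the payoff from either row against (7/9, 2/9). Using High: −2(7/9) + 3(2/9) = -8/9.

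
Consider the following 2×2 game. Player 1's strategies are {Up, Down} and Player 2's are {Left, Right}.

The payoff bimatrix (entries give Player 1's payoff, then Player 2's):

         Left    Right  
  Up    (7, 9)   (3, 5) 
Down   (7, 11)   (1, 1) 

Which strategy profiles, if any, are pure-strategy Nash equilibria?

(Up, Left): Player 1 gets 7 ≥ 7 from Down, and Player 2 gets 9 ≥ 5 from Right — Nash equilibrium.
(Up, Right): Player 2 prefers Left (9 > 5) — not an equilibrium.
(Down, Left): Player 1 gets 7 ≥ 7 from Up, and Player 2 gets 11 ≥ 1 from Right — Nash equilibrium.
(Down, Right): Player 1 prefers Up (3 > 1); Player 2 prefers Left (11 > 1) — not an equilibrium.

(Up, Left) and (Down, Left)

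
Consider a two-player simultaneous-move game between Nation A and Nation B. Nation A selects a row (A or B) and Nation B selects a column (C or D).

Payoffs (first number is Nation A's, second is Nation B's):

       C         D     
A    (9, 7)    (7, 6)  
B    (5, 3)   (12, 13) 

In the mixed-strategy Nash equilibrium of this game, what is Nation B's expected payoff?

First find x, the probability Nation A plays A, from Nation B's indifference between C and D: 7x + 3(1−x) = 6x + 13(1−x), giving x = 10/11.
Since Nation B is indifferent in equilibrium, Nation B's expected payoff equals the payoff from either column against (10/11, 1/11). Using C: 7(10/11) + 3(1/11) = 73/11.

73/11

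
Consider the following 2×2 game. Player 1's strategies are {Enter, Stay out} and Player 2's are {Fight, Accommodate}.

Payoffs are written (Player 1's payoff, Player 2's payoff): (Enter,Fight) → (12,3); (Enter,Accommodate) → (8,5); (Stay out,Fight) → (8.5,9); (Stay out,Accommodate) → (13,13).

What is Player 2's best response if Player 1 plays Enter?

Accommodate

Against Enter, Player 2 earns 3 from Fight and 5 from Accommodate.
So Accommodate is the best response.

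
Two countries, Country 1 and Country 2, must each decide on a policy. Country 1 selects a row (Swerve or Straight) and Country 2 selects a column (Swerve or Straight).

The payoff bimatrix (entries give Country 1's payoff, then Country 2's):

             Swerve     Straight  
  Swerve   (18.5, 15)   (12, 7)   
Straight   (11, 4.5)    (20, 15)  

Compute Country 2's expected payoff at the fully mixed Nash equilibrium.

First find p, the probability Country 1 plays Swerve, from Country 2's indifference between Swerve and Straight: 15p + 4.5(1−p) = 7p + 15(1−p), giving p = 21/37.
Since Country 2 is indifferent in equilibrium, Country 2's expected payoff equals the payoff from either column against (21/37, 16/37). Using Swerve: 15(21/37) + 4.5(16/37) = 387/37.

387/37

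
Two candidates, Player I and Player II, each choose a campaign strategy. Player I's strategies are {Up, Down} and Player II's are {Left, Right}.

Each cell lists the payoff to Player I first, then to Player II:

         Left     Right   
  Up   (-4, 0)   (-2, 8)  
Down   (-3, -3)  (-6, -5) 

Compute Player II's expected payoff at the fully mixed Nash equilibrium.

-12/5

First find p, the probability Player I plays Up, from Player II's indifference between Left and Right: −3(1−p) = 8p − 5(1−p), giving p = 1/5.
Since Player II is indifferent in equilibrium, Player II's expected payoff equals the payoff from either column against (1/5, 4/5). Using Left: −3(4/5) = -12/5.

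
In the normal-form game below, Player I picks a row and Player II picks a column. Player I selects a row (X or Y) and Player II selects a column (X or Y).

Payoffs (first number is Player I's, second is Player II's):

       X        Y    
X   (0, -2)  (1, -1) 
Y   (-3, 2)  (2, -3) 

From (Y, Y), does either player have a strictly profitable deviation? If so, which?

Player I at (Y, Y) earns 2; deviating to X yields 1 — not better.
Player II earns -3; deviating to X yields 2 — a strict improvement.
Only Player II has a strictly profitable deviation.

Player II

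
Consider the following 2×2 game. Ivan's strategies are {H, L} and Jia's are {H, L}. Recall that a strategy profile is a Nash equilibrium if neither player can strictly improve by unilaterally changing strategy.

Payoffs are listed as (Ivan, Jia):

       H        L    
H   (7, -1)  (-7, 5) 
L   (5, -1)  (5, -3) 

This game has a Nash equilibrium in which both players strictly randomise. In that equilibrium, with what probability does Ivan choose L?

3/4

Let r be the probability that Ivan plays H. In a completely mixed equilibrium, Jia must be indifferent between H and L.
Jia's expected payoff from H is −r − (1−r); from L it is 5r − 3(1−r).
Setting these equal: -1 = 8r − 3, so r = 1/4.
Therefore Ivan plays L with probability 1 − 1/4 = 3/4.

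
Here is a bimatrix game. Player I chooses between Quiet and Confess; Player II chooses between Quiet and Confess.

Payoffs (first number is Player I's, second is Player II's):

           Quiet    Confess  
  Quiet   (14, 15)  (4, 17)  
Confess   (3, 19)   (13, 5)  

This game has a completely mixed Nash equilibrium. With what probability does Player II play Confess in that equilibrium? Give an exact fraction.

11/20

Let y be the probability that Player II plays Quiet. In a completely mixed equilibrium, Player I must be indifferent between Quiet and Confess.
Player I's expected payoff from Quiet is 14y + 4(1−y); from Confess it is 3y + 13(1−y).
Setting these equal: 10y + 4 = −10y + 13, so y = 9/20.
Therefore Player II plays Confess with probability 1 − 9/20 = 11/20.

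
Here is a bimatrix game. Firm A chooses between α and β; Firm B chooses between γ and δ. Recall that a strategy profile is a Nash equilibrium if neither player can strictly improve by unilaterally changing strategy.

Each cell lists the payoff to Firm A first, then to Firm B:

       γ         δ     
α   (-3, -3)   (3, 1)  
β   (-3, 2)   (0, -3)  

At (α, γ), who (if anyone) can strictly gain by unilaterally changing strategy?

Firm A at (α, γ) earns -3; deviating to β yields -3 — not better.
Firm B earns -3; deviating to δ yields 1 — a strict improvement.
Only Firm B has a strictly profitable deviation.

Firm B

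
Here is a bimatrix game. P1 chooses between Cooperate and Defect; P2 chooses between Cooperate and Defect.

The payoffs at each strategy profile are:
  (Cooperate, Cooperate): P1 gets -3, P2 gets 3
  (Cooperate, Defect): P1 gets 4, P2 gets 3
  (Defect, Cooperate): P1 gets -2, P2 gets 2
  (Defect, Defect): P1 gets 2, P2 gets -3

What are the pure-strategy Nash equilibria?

(Cooperate, Defect) and (Defect, Cooperate)

(Cooperate, Cooperate): P1 prefers Defect (-2 > -3) — not an equilibrium.
(Cooperate, Defect): P1 gets 4 ≥ 2 from Defect, and P2 gets 3 ≥ 3 from Cooperate — Nash equilibrium.
(Defect, Cooperate): P1 gets -2 ≥ -3 from Cooperate, and P2 gets 2 ≥ -3 from Defect — Nash equilibrium.
(Defect, Defect): P1 prefers Cooperate (4 > 2); P2 prefers Cooperate (2 > -3) — not an equilibrium.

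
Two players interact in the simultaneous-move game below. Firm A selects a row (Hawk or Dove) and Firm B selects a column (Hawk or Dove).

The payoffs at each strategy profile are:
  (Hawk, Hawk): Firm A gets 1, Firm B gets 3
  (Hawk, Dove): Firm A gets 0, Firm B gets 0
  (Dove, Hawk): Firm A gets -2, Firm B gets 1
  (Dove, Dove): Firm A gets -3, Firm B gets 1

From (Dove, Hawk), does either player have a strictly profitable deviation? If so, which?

Firm A at (Dove, Hawk) earns -2; deviating to Hawk yields 1 — a strict improvement.
Firm B earns 1; deviating to Dove yields 1 — not better.
Only Firm A has a strictly profitable deviation.

Firm A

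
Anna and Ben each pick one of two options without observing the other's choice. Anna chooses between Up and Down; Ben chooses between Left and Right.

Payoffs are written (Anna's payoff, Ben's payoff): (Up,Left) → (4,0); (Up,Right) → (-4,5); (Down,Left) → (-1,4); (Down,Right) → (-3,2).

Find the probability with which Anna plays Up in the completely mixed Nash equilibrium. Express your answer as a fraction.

Let p be the probability that Anna plays Up. In a completely mixed equilibrium, Ben must be indifferent between Left and Right.
Ben's expected payoff from Left is 4(1−p); from Right it is 5p + 2(1−p).
Setting these equal: −4p + 4 = 3p + 2, so p = 2/7.

2/7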